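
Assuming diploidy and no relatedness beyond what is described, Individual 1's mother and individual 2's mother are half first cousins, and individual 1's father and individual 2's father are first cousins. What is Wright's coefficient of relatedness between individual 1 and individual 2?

Wright's path rule: contributions from independent ancestry routes add.
Individual 1 and individual 2 are related in two ways: half second cousins through their mothers (r = 1/64) and second cousins through their fathers (r = 1/32).
r = 1/64 + 1/32 = 0.046875.

0.046875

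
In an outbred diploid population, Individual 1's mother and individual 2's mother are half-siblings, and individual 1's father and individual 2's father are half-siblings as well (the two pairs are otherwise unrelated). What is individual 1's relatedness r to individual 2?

Independent pedigree routes through distinct common ancestors add.
Individual 1 and individual 2 are related in two ways: half first cousins through their mothers (r = 1/16) and half first cousins through their fathers (r = 1/16).
r = 1/16 + 1/16 = 1/8 = 0.125.

0.125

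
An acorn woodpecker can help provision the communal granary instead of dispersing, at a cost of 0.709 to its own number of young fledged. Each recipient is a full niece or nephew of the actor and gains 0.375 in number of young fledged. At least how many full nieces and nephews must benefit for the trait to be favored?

8

r to a full niece or nephew = 0.25 (full aunt/uncle↔niece/nephew: two paths of length 3 through the shared grandparent pair: r = 2·(1/2)^3 = 1/4).
Hamilton's rule: n·r·B > C  ⇒  n > C/(r·B) = 0.709/(0.25·0.375) = 7.563.
The smallest integer exceeding 7.563 is 8.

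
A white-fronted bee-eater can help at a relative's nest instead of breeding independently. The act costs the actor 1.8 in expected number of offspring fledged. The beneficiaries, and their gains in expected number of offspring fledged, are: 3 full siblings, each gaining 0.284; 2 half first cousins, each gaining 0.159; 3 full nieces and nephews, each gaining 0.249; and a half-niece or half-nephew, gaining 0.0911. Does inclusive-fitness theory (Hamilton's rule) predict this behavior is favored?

No

Hamilton's rule: the trait is favored when the sum of r·B over every recipient exceeds the actor's cost C.
r to a full sibling = 1/2 (full sibs share both parents — two paths of length 2: r = 2·(1/2)^2 = 1/2).
r to a half first cousin = 1/16 (half first cousins share one grandparent — one path of length 4: r = (1/2)^4 = 1/16).
r to a full niece or nephew = 1/4 (full aunt/uncle↔niece/nephew: two paths of length 3 through the shared grandparent pair: r = 2·(1/2)^3 = 1/4).
r to a half-niece or half-nephew = 0.125 (half-aunt/uncle↔niece/nephew: one path of length 3: r = (1/2)^3 = 1/8).
Summing one r·B term per recipient: 3·0.5·0.284 + 2·0.0625·0.159 + 3·0.25·0.249 + 1·0.125·0.0911 = 0.6440125.
0.6440125 < 1.8: the indirect benefit is less than the cost.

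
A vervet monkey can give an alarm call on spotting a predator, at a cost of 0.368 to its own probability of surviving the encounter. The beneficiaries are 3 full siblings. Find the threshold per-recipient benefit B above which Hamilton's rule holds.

r to a full sibling = 0.5 (full sibs share both parents — two paths of length 2: r = 2·(1/2)^2 = 1/2).
Hamilton's rule with n recipients of equal r: n·r·B > C, so B > C/(n·r) = 0.368/(3·0.5) = 0.2453.

0.2453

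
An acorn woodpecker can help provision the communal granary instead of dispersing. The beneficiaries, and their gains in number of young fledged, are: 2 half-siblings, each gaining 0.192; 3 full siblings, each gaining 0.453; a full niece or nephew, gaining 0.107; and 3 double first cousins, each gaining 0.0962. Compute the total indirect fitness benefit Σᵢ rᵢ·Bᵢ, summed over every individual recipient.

r to a half-sibling = 0.25 (half-sibs share one parent — one path of length 2: r = (1/2)^2 = 1/4).
r to a full sibling = 0.5 (full sibs share both parents — two paths of length 2: r = 2·(1/2)^2 = 1/2).
r to a full niece or nephew = 1/4 (full aunt/uncle↔niece/nephew: two paths of length 3 through the shared grandparent pair: r = 2·(1/2)^3 = 1/4).
r to a double first cousin = 1/4 (double first cousins share both grandparent pairs — four paths of length 4: r = 4·(1/2)^4 = 1/4).
Summing one r·B term per recipient: 2·0.25·0.192 + 3·0.5·0.453 + 1·0.25·0.107 + 3·0.25·0.0962 = 0.8744.

0.8744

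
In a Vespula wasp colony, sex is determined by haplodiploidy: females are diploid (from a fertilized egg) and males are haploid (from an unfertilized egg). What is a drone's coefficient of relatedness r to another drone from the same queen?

Haploid brothers each carry a random half of the queen's diploid genome, so on average they share half: r = 1/2.

0.5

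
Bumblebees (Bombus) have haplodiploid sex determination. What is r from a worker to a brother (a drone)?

0.25

Her haploid brother carries none of their father's genes and a random half of their mother's genome; that half matches the maternal half of her own genome with probability 1/2: r = 1/2 · 1/2 = 1/4.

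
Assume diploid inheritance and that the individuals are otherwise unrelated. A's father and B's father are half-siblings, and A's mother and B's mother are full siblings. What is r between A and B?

0.1875

Independent pedigree routes through distinct common ancestors add.
A and B are related in two ways: half first cousins through their fathers (r = 1/16) and first cousins through their mothers (r = 1/8).
r = 1/16 + 1/8 = 0.1875.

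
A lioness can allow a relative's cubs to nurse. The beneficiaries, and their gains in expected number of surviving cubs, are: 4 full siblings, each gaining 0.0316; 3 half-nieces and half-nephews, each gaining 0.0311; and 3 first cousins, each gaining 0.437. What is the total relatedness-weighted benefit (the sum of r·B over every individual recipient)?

0.2387375

r to a full sibling = 1/2 (full sibs share both parents — two paths of length 2: r = 2·(1/2)^2 = 1/2).
r to a half-niece or half-nephew = 1/8 (half-aunt/uncle↔niece/nephew: one path of length 3: r = (1/2)^3 = 1/8).
r to a first cousin = 1/8 (first cousins share one grandparent pair — two paths of length 4: r = 2·(1/2)^4 = 1/8).
Summing one r·B term per recipient: 4·0.5·0.0316 + 3·0.125·0.0311 + 3·0.125·0.437 = 0.2387375.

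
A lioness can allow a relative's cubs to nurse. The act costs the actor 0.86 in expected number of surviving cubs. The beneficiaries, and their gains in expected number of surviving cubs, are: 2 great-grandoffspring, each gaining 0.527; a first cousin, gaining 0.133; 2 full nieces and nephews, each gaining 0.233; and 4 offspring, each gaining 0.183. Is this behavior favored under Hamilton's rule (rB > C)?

Hamilton's rule: the trait is favored when the sum of r·B over every recipient exceeds the actor's cost C.
r to a great-grandoffspring = 0.125 (three parent–offspring links: r = (1/2)^3 = 1/8).
r to a first cousin = 1/8 (first cousins share one grandparent pair — two paths of length 4: r = 2·(1/2)^4 = 1/8).
r to a full niece or nephew = 0.25 (full aunt/uncle↔niece/nephew: two paths of length 3 through the shared grandparent pair: r = 2·(1/2)^3 = 1/4).
r to an offspring = 0.5 (one parent–offspring link: r = (1/2)^1 = 1/2).
Summing one r·B term per recipient: 2·0.125·0.527 + 1·0.125·0.133 + 2·0.25·0.233 + 4·0.5·0.183 = 0.630875.
0.630875 < 0.86: the indirect benefit is less than the cost.

No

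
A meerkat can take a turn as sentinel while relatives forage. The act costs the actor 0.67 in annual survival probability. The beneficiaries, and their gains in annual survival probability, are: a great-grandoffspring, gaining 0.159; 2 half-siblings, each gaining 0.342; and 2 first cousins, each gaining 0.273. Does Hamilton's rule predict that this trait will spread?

No

Hamilton's rule: the trait is favored when the sum of r·B over every recipient exceeds the actor's cost C.
r to a great-grandoffspring = 0.125 (three parent–offspring links: r = (1/2)^3 = 1/8).
r to a half-sibling = 1/4 (half-sibs share one parent — one path of length 2: r = (1/2)^2 = 1/4).
r to a first cousin = 0.125 (first cousins share one grandparent pair — two paths of length 4: r = 2·(1/2)^4 = 1/8).
Summing one r·B term per recipient: 1·0.125·0.159 + 2·0.25·0.342 + 2·0.125·0.273 = 0.259125.
0.259125 < 0.67: the indirect benefit is less than the cost.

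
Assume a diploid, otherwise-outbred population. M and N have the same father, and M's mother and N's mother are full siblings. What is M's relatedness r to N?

With two independent routes of shared ancestry, r is the sum of the two contributions.
M and N are related in two ways: half-sibs through their shared father (r = 1/4) and first cousins through their mothers (r = 1/8).
r = 1/4 + 1/8 = 0.375.

0.375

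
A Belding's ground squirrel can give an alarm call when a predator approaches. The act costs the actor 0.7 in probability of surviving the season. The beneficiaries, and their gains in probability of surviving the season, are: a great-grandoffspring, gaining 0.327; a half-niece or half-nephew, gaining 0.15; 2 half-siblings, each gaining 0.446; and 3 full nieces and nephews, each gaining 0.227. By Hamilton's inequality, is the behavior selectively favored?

No

Hamilton's rule: the trait is favored when the sum of r·B over every recipient exceeds the actor's cost C.
r to a great-grandoffspring = 1/8 (three parent–offspring links: r = (1/2)^3 = 1/8).
r to a half-niece or half-nephew = 0.125 (half-aunt/uncle↔niece/nephew: one path of length 3: r = (1/2)^3 = 1/8).
r to a half-sibling = 1/4 (half-sibs share one parent — one path of length 2: r = (1/2)^2 = 1/4).
r to a full niece or nephew = 0.25 (full aunt/uncle↔niece/nephew: two paths of length 3 through the shared grandparent pair: r = 2·(1/2)^3 = 1/4).
Summing one r·B term per recipient: 1·0.125·0.327 + 1·0.125·0.15 + 2·0.25·0.446 + 3·0.25·0.227 = 0.452875.
0.452875 < 0.7: the indirect benefit is less than the cost.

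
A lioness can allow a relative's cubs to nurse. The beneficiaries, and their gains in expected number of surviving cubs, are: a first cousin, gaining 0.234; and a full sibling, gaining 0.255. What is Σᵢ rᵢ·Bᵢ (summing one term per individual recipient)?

0.15675

r to a first cousin = 0.125 (first cousins share one grandparent pair — two paths of length 4: r = 2·(1/2)^4 = 1/8).
r to a full sibling = 1/2 (full sibs share both parents — two paths of length 2: r = 2·(1/2)^2 = 1/2).
Summing one r·B term per recipient: 1·0.125·0.234 + 1·0.5·0.255 = 0.15675.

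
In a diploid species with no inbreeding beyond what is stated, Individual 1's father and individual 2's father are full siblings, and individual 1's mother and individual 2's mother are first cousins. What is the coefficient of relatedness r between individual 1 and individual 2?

With two independent routes of shared ancestry, r is the sum of the two contributions.
Individual 1 and individual 2 are related in two ways: first cousins through their fathers (r = 1/8) and second cousins through their mothers (r = 1/32).
r = 1/8 + 1/32 = 0.15625.

0.15625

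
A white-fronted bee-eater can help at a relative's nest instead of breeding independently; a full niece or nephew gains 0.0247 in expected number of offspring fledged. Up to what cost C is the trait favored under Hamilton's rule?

r to a full niece or nephew = 1/4 (full aunt/uncle↔niece/nephew: two paths of length 3 through the shared grandparent pair: r = 2·(1/2)^3 = 1/4).
Hamilton's rule: n·r·B > C, so the trait is favored while C < n·r·B = 1·0.25·0.0247 = 0.006175.

0.006175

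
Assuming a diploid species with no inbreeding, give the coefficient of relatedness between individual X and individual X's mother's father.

0.25

Each parent–offspring link contributes a factor of 1/2, and independent paths through distinct common ancestors add.
Two parent–offspring links: r = (1/2)^2 = 1/4.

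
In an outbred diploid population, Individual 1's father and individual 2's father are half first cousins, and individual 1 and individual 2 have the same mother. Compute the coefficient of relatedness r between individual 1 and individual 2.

0.265625

Relatedness sums over independent paths through distinct common ancestors.
Individual 1 and individual 2 are related in two ways: half second cousins through their fathers (r = 1/64) and half-sibs through their shared mother (r = 1/4).
r = 1/64 + 1/4 = 17/64 = 0.265625.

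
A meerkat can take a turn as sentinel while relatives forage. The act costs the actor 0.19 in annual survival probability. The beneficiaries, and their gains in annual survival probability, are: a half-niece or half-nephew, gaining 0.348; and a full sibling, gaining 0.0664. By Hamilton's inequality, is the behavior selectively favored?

Hamilton's rule: the trait is favored when the sum of r·B over every recipient exceeds the actor's cost C.
r to a half-niece or half-nephew = 1/8 (half-aunt/uncle↔niece/nephew: one path of length 3: r = (1/2)^3 = 1/8).
r to a full sibling = 1/2 (full sibs share both parents — two paths of length 2: r = 2·(1/2)^2 = 1/2).
Summing one r·B term per recipient: 1·0.125·0.348 + 1·0.5·0.0664 = 0.0767.
0.0767 < 0.19: the indirect benefit is less than the cost.

No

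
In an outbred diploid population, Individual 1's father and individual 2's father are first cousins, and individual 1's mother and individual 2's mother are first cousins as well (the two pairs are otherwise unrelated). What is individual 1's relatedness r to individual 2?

Wright's path rule: contributions from independent ancestry routes add.
Individual 1 and individual 2 are related in two ways: second cousins through their fathers (r = 1/32) and second cousins through their mothers (r = 1/32).
r = 1/32 + 1/32 = 1/16 = 0.0625.

0.0625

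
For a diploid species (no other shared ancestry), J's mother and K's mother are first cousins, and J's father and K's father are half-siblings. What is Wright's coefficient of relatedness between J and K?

0.09375

Wright's path rule: contributions from independent ancestry routes add.
J and K are related in two ways: second cousins through their mothers (r = 1/32) and half first cousins through their fathers (r = 1/16).
r = 1/32 + 1/16 = 3/32 = 0.09375.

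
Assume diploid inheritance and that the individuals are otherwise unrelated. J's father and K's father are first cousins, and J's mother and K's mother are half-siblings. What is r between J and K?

0.09375

With two independent routes of shared ancestry, r is the sum of the two contributions.
J and K are related in two ways: second cousins through their fathers (r = 1/32) and half first cousins through their mothers (r = 1/16).
r = 1/32 + 1/16 = 0.09375.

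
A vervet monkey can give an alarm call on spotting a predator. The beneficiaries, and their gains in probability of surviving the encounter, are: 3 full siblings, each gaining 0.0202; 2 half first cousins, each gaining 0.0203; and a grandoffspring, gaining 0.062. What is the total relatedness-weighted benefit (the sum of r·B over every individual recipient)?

0.0483375

r to a full sibling = 1/2 (full sibs share both parents — two paths of length 2: r = 2·(1/2)^2 = 1/2).
r to a half first cousin = 1/16 (half first cousins share one grandparent — one path of length 4: r = (1/2)^4 = 1/16).
r to a grandoffspring = 0.25 (two parent–offspring links: r = (1/2)^2 = 1/4).
Summing one r·B term per recipient: 3·0.5·0.0202 + 2·0.0625·0.0203 + 1·0.25·0.062 = 0.0483375.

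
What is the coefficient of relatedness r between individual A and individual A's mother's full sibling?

0.25

Each parent–offspring link contributes a factor of 1/2, and independent paths through distinct common ancestors add.
Full aunt/uncle↔niece/nephew: two paths of length 3 through the shared grandparent pair: r = 2·(1/2)^3 = 1/4.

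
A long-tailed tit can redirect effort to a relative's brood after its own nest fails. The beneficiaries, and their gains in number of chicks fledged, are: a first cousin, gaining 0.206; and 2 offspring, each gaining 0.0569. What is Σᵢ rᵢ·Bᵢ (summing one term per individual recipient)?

0.08265

r to a first cousin = 0.125 (first cousins share one grandparent pair — two paths of length 4: r = 2·(1/2)^4 = 1/8).
r to an offspring = 1/2 (one parent–offspring link: r = (1/2)^1 = 1/2).
Summing one r·B term per recipient: 1·0.125·0.206 + 2·0.5·0.0569 = 0.08265.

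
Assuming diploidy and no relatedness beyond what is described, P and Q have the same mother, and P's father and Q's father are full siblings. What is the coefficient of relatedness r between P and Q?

0.375

Wright's path rule: contributions from independent ancestry routes add.
P and Q are related in two ways: half-sibs through their shared mother (r = 1/4) and first cousins through their fathers (r = 1/8).
r = 1/4 + 1/8 = 3/8 = 0.375.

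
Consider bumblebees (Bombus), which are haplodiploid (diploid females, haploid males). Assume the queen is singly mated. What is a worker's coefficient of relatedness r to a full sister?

Haplodiploid full sisters inherit their father's entire haploid genome identically (contributing 1/2) and on average half of their mother's contribution (1/2 · 1/2 = 1/4); r = 1/2 + 1/4 = 3/4.

0.75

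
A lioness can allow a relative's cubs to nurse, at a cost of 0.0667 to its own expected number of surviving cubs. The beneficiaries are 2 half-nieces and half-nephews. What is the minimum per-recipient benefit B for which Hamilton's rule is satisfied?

0.2668

r to a half-niece or half-nephew = 1/8 (half-aunt/uncle↔niece/nephew: one path of length 3: r = (1/2)^3 = 1/8).
Hamilton's rule with n recipients of equal r: n·r·B > C, so B > C/(n·r) = 0.0667/(2·0.125) = 0.2668.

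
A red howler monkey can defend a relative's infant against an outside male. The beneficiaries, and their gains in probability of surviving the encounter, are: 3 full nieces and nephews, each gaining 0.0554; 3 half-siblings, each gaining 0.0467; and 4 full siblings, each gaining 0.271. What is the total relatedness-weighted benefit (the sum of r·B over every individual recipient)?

0.618575

r to a full niece or nephew = 1/4 (full aunt/uncle↔niece/nephew: two paths of length 3 through the shared grandparent pair: r = 2·(1/2)^3 = 1/4).
r to a half-sibling = 0.25 (half-sibs share one parent — one path of length 2: r = (1/2)^2 = 1/4).
r to a full sibling = 1/2 (full sibs share both parents — two paths of length 2: r = 2·(1/2)^2 = 1/2).
Summing one r·B term per recipient: 3·0.25·0.0554 + 3·0.25·0.0467 + 4·0.5·0.271 = 0.618575.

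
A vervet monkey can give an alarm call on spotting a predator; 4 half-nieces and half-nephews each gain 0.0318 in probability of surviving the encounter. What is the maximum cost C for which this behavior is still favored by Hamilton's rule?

r to a half-niece or half-nephew = 0.125 (half-aunt/uncle↔niece/nephew: one path of length 3: r = (1/2)^3 = 1/8).
Hamilton's rule: n·r·B > C, so the trait is favored while C < n·r·B = 4·0.125·0.0318 = 0.0159.

0.0159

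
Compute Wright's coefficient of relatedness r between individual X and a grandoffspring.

Two parent–offspring links: r = (1/2)^2 = 1/4.

0.25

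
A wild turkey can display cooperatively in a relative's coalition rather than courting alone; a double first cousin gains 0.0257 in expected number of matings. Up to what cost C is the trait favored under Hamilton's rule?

0.006425

r to a double first cousin = 1/4 (double first cousins share both grandparent pairs — four paths of length 4: r = 4·(1/2)^4 = 1/4).
Hamilton's rule: n·r·B > C, so the trait is favored while C < n·r·B = 1·0.25·0.0257 = 0.006425.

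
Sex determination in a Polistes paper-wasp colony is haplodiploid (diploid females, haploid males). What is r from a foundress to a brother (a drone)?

0.25

Her haploid brother carries none of their father's genes and a random half of their mother's genome; that half matches the maternal half of her own genome with probability 1/2: r = 1/2 · 1/2 = 1/4.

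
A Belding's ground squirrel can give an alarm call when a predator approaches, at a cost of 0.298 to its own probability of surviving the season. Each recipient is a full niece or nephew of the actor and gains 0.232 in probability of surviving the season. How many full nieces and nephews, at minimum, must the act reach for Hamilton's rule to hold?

6

r to a full niece or nephew = 1/4 (full aunt/uncle↔niece/nephew: two paths of length 3 through the shared grandparent pair: r = 2·(1/2)^3 = 1/4).
Hamilton's rule: n·r·B > C  ⇒  n > C/(r·B) = 0.298/(0.25·0.232) = 5.138.
The smallest integer exceeding 5.138 is 6.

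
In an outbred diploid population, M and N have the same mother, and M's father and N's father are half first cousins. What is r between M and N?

Relatedness sums over independent paths through distinct common ancestors.
M and N are related in two ways: half-sibs through their shared mother (r = 1/4) and half second cousins through their fathers (r = 1/64).
r = 1/4 + 1/64 = 0.265625.

0.265625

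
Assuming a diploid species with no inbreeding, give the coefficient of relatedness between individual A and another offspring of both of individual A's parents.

Each parent–offspring link contributes a factor of 1/2, and independent paths through distinct common ancestors add.
Full sibs share both parents — two paths of length 2: r = 2·(1/2)^2 = 1/2.

0.5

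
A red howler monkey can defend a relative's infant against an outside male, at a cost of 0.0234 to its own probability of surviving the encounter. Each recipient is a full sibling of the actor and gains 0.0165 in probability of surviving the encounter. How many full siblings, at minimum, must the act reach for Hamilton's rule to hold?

r to a full sibling = 1/2 (full sibs share both parents — two paths of length 2: r = 2·(1/2)^2 = 1/2).
Hamilton's rule: n·r·B > C  ⇒  n > C/(r·B) = 0.0234/(0.5·0.0165) = 2.836.
The smallest integer exceeding 2.836 is 3.

3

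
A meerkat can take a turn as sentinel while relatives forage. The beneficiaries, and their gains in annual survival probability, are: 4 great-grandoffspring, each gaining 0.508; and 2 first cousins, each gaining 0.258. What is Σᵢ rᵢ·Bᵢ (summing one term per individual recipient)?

r to a great-grandoffspring = 1/8 (three parent–offspring links: r = (1/2)^3 = 1/8).
r to a first cousin = 0.125 (first cousins share one grandparent pair — two paths of length 4: r = 2·(1/2)^4 = 1/8).
Summing one r·B term per recipient: 4·0.125·0.508 + 2·0.125·0.258 = 0.3185.

0.3185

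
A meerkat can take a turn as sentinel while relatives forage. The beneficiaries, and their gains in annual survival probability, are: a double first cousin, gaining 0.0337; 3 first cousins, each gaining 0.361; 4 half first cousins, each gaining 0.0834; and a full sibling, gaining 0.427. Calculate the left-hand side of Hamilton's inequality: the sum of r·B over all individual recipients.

r to a double first cousin = 0.25 (double first cousins share both grandparent pairs — four paths of length 4: r = 4·(1/2)^4 = 1/4).
r to a first cousin = 1/8 (first cousins share one grandparent pair — two paths of length 4: r = 2·(1/2)^4 = 1/8).
r to a half first cousin = 0.0625 (half first cousins share one grandparent — one path of length 4: r = (1/2)^4 = 1/16).
r to a full sibling = 0.5 (full sibs share both parents — two paths of length 2: r = 2·(1/2)^2 = 1/2).
Summing one r·B term per recipient: 1·0.25·0.0337 + 3·0.125·0.361 + 4·0.0625·0.0834 + 1·0.5·0.427 = 0.37815.

0.37815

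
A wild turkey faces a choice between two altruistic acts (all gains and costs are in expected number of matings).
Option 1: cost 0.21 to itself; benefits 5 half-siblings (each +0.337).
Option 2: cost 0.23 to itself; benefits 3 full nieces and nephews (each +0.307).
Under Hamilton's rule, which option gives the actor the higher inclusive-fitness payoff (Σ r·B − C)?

Option 1

Option 1: r to a half-sibling = 0.25.
Option 1: Σ r·B − C = (5·0.25·0.337) − 0.21 = 0.21125.
Option 2: r to a full niece or nephew = 0.25.
Option 2: Σ r·B − C = (3·0.25·0.307) − 0.23 = 0.00025.
Option 1 has the higher net inclusive-fitness payoff.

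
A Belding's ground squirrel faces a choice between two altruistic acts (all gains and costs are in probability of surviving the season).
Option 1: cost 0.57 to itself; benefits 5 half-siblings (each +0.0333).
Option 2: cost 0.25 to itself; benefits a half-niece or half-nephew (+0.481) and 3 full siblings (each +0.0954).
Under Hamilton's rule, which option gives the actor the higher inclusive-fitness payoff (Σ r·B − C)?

Option 1: r to a half-sibling = 0.25.
Option 1: Σ r·B − C = (5·0.25·0.0333) − 0.57 = -0.528375.
Option 2: r to a half-niece or half-nephew = 0.125.
Option 2: r to a full sibling = 0.5.
Option 2: Σ r·B − C = (1·0.125·0.481 + 3·0.5·0.0954) − 0.25 = -0.046775.
Option 2 has the higher net inclusive-fitness payoff.

Option 2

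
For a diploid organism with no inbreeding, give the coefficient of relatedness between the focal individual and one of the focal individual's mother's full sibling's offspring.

0.125

Each parent–offspring link contributes a factor of 1/2, and independent paths through distinct common ancestors add.
First cousins share one grandparent pair — two paths of length 4: r = 2·(1/2)^4 = 1/8.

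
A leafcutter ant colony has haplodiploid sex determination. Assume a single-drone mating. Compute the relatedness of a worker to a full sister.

Haplodiploid full sisters inherit their father's entire haploid genome identically (contributing 1/2) and on average half of their mother's contribution (1/2 · 1/2 = 1/4); r = 1/2 + 1/4 = 3/4.

0.75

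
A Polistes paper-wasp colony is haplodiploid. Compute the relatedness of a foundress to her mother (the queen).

One meiotic link between diploid queen and diploid daughter: r = 1/2.

0.5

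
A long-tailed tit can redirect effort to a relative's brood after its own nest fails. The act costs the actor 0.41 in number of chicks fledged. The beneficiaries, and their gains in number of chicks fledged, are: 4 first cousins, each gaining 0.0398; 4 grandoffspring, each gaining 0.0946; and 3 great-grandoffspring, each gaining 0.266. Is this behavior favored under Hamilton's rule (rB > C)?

Hamilton's rule: the trait is favored when the sum of r·B over every recipient exceeds the actor's cost C.
r to a first cousin = 1/8 (first cousins share one grandparent pair — two paths of length 4: r = 2·(1/2)^4 = 1/8).
r to a grandoffspring = 0.25 (two parent–offspring links: r = (1/2)^2 = 1/4).
r to a great-grandoffspring = 0.125 (three parent–offspring links: r = (1/2)^3 = 1/8).
Summing one r·B term per recipient: 4·0.125·0.0398 + 4·0.25·0.0946 + 3·0.125·0.266 = 0.21425.
0.21425 < 0.41: the indirect benefit is less than the cost.

No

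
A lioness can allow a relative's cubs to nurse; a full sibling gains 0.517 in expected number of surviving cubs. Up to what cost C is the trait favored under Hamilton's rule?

0.2585

r to a full sibling = 0.5 (full sibs share both parents — two paths of length 2: r = 2·(1/2)^2 = 1/2).
Hamilton's rule: n·r·B > C, so the trait is favored while C < n·r·B = 1·0.5·0.517 = 0.2585.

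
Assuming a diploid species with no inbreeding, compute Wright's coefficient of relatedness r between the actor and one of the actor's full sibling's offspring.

0.25

Each parent–offspring link contributes a factor of 1/2, and independent paths through distinct common ancestors add.
Full aunt/uncle↔niece/nephew: two paths of length 3 through the shared grandparent pair: r = 2·(1/2)^3 = 1/4.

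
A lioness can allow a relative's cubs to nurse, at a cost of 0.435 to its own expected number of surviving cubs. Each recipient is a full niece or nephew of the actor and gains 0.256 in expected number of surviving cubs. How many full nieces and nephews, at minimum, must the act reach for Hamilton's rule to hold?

r to a full niece or nephew = 0.25 (full aunt/uncle↔niece/nephew: two paths of length 3 through the shared grandparent pair: r = 2·(1/2)^3 = 1/4).
Hamilton's rule: n·r·B > C  ⇒  n > C/(r·B) = 0.435/(0.25·0.256) = 6.797.
The smallest integer exceeding 6.797 is 7.

7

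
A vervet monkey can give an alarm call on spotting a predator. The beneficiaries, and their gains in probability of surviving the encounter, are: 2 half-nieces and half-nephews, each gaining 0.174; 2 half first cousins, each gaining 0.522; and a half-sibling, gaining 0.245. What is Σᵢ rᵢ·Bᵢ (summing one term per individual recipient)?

0.17

r to a half-niece or half-nephew = 0.125 (half-aunt/uncle↔niece/nephew: one path of length 3: r = (1/2)^3 = 1/8).
r to a half first cousin = 0.0625 (half first cousins share one grandparent — one path of length 4: r = (1/2)^4 = 1/16).
r to a half-sibling = 1/4 (half-sibs share one parent — one path of length 2: r = (1/2)^2 = 1/4).
Summing one r·B term per recipient: 2·0.125·0.174 + 2·0.0625·0.522 + 1·0.25·0.245 = 0.17.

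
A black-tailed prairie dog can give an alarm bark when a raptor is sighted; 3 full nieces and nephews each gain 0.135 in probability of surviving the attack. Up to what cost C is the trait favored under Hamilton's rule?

r to a full niece or nephew = 0.25 (full aunt/uncle↔niece/nephew: two paths of length 3 through the shared grandparent pair: r = 2·(1/2)^3 = 1/4).
Hamilton's rule: n·r·B > C, so the trait is favored while C < n·r·B = 3·0.25·0.135 = 0.10125.

0.10125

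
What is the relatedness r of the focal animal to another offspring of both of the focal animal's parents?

0.5

Each parent–offspring link contributes a factor of 1/2, and independent paths through distinct common ancestors add.
Full sibs share both parents — two paths of length 2: r = 2·(1/2)^2 = 1/2.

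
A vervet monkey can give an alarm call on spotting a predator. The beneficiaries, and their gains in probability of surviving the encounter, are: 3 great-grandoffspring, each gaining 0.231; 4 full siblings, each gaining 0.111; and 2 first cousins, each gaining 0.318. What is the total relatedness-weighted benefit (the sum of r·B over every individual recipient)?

0.388125

r to a great-grandoffspring = 1/8 (three parent–offspring links: r = (1/2)^3 = 1/8).
r to a full sibling = 0.5 (full sibs share both parents — two paths of length 2: r = 2·(1/2)^2 = 1/2).
r to a first cousin = 0.125 (first cousins share one grandparent pair — two paths of length 4: r = 2·(1/2)^4 = 1/8).
Summing one r·B term per recipient: 3·0.125·0.231 + 4·0.5·0.111 + 2·0.125·0.318 = 0.388125.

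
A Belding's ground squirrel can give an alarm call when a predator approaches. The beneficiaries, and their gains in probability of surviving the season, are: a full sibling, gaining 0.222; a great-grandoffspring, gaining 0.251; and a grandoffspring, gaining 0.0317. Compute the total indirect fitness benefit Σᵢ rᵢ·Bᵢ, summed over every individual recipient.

r to a full sibling = 0.5 (full sibs share both parents — two paths of length 2: r = 2·(1/2)^2 = 1/2).
r to a great-grandoffspring = 0.125 (three parent–offspring links: r = (1/2)^3 = 1/8).
r to a grandoffspring = 0.25 (two parent–offspring links: r = (1/2)^2 = 1/4).
Summing one r·B term per recipient: 1·0.5·0.222 + 1·0.125·0.251 + 1·0.25·0.0317 = 0.1503.

0.1503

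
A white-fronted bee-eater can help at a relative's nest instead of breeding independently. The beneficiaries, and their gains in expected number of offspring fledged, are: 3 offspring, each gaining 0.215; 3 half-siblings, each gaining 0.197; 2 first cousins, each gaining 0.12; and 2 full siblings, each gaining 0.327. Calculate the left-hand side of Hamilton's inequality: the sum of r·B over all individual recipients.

r to an offspring = 1/2 (one parent–offspring link: r = (1/2)^1 = 1/2).
r to a half-sibling = 1/4 (half-sibs share one parent — one path of length 2: r = (1/2)^2 = 1/4).
r to a first cousin = 0.125 (first cousins share one grandparent pair — two paths of length 4: r = 2·(1/2)^4 = 1/8).
r to a full sibling = 1/2 (full sibs share both parents — two paths of length 2: r = 2·(1/2)^2 = 1/2).
Summing one r·B term per recipient: 3·0.5·0.215 + 3·0.25·0.197 + 2·0.125·0.12 + 2·0.5·0.327 = 0.82725.

0.82725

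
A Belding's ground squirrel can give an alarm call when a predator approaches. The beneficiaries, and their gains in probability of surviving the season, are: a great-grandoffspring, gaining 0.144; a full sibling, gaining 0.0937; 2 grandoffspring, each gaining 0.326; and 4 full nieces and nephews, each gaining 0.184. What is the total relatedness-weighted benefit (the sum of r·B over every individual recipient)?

r to a great-grandoffspring = 0.125 (three parent–offspring links: r = (1/2)^3 = 1/8).
r to a full sibling = 1/2 (full sibs share both parents — two paths of length 2: r = 2·(1/2)^2 = 1/2).
r to a grandoffspring = 1/4 (two parent–offspring links: r = (1/2)^2 = 1/4).
r to a full niece or nephew = 1/4 (full aunt/uncle↔niece/nephew: two paths of length 3 through the shared grandparent pair: r = 2·(1/2)^3 = 1/4).
Summing one r·B term per recipient: 1·0.125·0.144 + 1·0.5·0.0937 + 2·0.25·0.326 + 4·0.25·0.184 = 0.41185.

0.41185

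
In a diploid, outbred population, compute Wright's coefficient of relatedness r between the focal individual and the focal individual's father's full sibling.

0.25

Each parent–offspring link contributes a factor of 1/2, and independent paths through distinct common ancestors add.
Full aunt/uncle↔niece/nephew: two paths of length 3 through the shared grandparent pair: r = 2·(1/2)^3 = 1/4.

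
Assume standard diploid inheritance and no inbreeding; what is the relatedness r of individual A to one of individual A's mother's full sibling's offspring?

Each parent–offspring link contributes a factor of 1/2, and independent paths through distinct common ancestors add.
First cousins share one grandparent pair — two paths of length 4: r = 2·(1/2)^4 = 1/8.

0.125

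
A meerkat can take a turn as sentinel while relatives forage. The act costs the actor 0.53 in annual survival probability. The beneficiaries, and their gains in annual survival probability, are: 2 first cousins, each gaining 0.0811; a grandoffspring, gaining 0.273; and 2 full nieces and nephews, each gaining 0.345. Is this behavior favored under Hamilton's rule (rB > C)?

No

Hamilton's rule: the trait is favored when the sum of r·B over every recipient exceeds the actor's cost C.
r to a first cousin = 1/8 (first cousins share one grandparent pair — two paths of length 4: r = 2·(1/2)^4 = 1/8).
r to a grandoffspring = 0.25 (two parent–offspring links: r = (1/2)^2 = 1/4).
r to a full niece or nephew = 1/4 (full aunt/uncle↔niece/nephew: two paths of length 3 through the shared grandparent pair: r = 2·(1/2)^3 = 1/4).
Summing one r·B term per recipient: 2·0.125·0.0811 + 1·0.25·0.273 + 2·0.25·0.345 = 0.261025.
0.261025 < 0.53: the indirect benefit is less than the cost.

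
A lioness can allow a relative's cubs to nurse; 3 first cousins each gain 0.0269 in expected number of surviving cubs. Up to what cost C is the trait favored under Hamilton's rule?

0.0100875

r to a first cousin = 0.125 (first cousins share one grandparent pair — two paths of length 4: r = 2·(1/2)^4 = 1/8).
Hamilton's rule: n·r·B > C, so the trait is favored while C < n·r·B = 3·0.125·0.0269 = 0.0100875.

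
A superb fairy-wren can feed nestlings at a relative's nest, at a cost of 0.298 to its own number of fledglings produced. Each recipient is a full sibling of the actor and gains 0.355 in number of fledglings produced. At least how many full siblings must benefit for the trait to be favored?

r to a full sibling = 0.5 (full sibs share both parents — two paths of length 2: r = 2·(1/2)^2 = 1/2).
Hamilton's rule: n·r·B > C  ⇒  n > C/(r·B) = 0.298/(0.5·0.355) = 1.679.
The smallest integer exceeding 1.679 is 2.

2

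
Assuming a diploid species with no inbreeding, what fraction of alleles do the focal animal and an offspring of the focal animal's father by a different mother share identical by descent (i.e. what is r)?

Each parent–offspring link contributes a factor of 1/2, and independent paths through distinct common ancestors add.
Half-sibs share one parent — one path of length 2: r = (1/2)^2 = 1/4.

0.25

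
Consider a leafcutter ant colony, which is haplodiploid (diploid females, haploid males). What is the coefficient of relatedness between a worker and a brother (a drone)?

Her haploid brother carries none of their father's genes and a random half of their mother's genome; that half matches the maternal half of her own genome with probability 1/2: r = 1/2 · 1/2 = 1/4.

0.25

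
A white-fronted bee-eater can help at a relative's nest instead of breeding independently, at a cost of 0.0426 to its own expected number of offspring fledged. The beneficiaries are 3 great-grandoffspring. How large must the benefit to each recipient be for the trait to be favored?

0.1136

r to a great-grandoffspring = 1/8 (three parent–offspring links: r = (1/2)^3 = 1/8).
Hamilton's rule with n recipients of equal r: n·r·B > C, so B > C/(n·r) = 0.0426/(3·0.125) = 0.1136.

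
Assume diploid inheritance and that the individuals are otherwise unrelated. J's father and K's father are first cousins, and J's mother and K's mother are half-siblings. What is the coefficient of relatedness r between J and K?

0.09375

Independent pedigree routes through distinct common ancestors add.
J and K are related in two ways: second cousins through their fathers (r = 1/32) and half first cousins through their mothers (r = 1/16).
r = 1/32 + 1/16 = 0.09375.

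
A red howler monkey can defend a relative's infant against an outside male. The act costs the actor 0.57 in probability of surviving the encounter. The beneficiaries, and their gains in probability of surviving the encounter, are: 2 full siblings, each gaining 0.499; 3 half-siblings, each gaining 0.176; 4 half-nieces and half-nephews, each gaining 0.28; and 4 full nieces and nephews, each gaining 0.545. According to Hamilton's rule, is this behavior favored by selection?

Yes

Hamilton's rule: the trait is favored when the sum of r·B over every recipient exceeds the actor's cost C.
r to a full sibling = 0.5 (full sibs share both parents — two paths of length 2: r = 2·(1/2)^2 = 1/2).
r to a half-sibling = 0.25 (half-sibs share one parent — one path of length 2: r = (1/2)^2 = 1/4).
r to a half-niece or half-nephew = 1/8 (half-aunt/uncle↔niece/nephew: one path of length 3: r = (1/2)^3 = 1/8).
r to a full niece or nephew = 1/4 (full aunt/uncle↔niece/nephew: two paths of length 3 through the shared grandparent pair: r = 2·(1/2)^3 = 1/4).
Summing one r·B term per recipient: 2·0.5·0.499 + 3·0.25·0.176 + 4·0.125·0.28 + 4·0.25·0.545 = 1.316.
1.316 > 0.57: the indirect benefit exceeds the cost.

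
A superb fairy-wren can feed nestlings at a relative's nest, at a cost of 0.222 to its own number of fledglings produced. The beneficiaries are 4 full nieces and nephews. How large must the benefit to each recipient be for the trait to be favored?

r to a full niece or nephew = 1/4 (full aunt/uncle↔niece/nephew: two paths of length 3 through the shared grandparent pair: r = 2·(1/2)^3 = 1/4).
Hamilton's rule with n recipients of equal r: n·r·B > C, so B > C/(n·r) = 0.222/(4·0.25) = 0.222.

0.222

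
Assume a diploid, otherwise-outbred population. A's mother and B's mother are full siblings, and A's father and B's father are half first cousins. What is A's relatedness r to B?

Independent pedigree routes through distinct common ancestors add.
A and B are related in two ways: first cousins through their mothers (r = 1/8) and half second cousins through their fathers (r = 1/64).
r = 1/8 + 1/64 = 9/64 = 0.140625.

0.140625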